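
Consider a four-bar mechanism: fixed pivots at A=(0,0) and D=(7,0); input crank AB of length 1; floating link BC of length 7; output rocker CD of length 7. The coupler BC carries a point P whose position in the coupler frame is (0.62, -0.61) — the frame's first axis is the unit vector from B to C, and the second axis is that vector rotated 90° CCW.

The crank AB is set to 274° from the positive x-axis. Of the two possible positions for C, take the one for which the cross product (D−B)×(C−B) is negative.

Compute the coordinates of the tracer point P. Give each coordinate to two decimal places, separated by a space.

-0.03 -1.86

A=(0,0), D=(7.00,0)
B = A + 1.00·(cos274°, sin274°) = (0.0698, -0.9976)
|BD| = 7.0017
circle(B,7.00) ∩ circle(D,7.00): a=3.5008, h=6.0617
  candidates: C₊=(2.6712,5.5011) cross=42.442; C₋=(4.3985,-6.4986) cross=-42.442
  mode - wants cross < 0 → take C=(4.3985,-6.4986) (cross=-42.442)
ex = (C−B)/|BC| = (0.6184,-0.7859); ey = (0.7859,0.6184)
P = B + 0.62·ex + -0.61·ey = (-0.0262,-1.8620)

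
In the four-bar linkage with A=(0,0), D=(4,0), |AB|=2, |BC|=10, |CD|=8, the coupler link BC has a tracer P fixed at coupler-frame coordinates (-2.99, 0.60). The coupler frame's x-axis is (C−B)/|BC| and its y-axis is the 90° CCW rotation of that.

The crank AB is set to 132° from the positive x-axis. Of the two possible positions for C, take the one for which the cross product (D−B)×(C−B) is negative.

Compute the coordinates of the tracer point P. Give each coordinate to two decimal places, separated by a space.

-1.87 4.49

A=(0,0), D=(4.00,0)
B = A + 2.00·(cos132°, sin132°) = (-1.3383, 1.4863)
|BD| = 5.5413
circle(B,10.00) ∩ circle(D,8.00): a=6.0190, h=7.9857
  candidates: C₊=(6.6021,7.5650) cross=44.251; C₋=(2.3182,-7.8212) cross=-44.251
  mode - wants cross < 0 → take C=(2.3182,-7.8212) (cross=-44.251)
ex = (C−B)/|BC| = (0.3657,-0.9308); ey = (0.9308,0.3657)
P = B + -2.99·ex + 0.60·ey = (-1.8731,4.4886)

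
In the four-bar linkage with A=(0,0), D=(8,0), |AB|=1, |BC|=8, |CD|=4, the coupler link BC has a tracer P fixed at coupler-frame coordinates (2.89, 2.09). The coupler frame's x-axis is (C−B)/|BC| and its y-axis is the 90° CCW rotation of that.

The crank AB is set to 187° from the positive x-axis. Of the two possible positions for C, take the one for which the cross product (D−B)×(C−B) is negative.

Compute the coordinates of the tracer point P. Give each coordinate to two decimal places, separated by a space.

2.52 0.51

A=(0,0), D=(8.00,0)
B = A + 1.00·(cos187°, sin187°) = (-0.9925, -0.1219)
|BD| = 8.9934
circle(B,8.00) ∩ circle(D,4.00): a=7.1653, h=3.5578
  candidates: C₊=(6.1239,3.5327) cross=31.997; C₋=(6.2203,-3.5823) cross=-31.997
  mode - wants cross < 0 → take C=(6.2203,-3.5823) (cross=-31.997)
ex = (C−B)/|BC| = (0.9016,-0.4326); ey = (0.4326,0.9016)
P = B + 2.89·ex + 2.09·ey = (2.5171,0.5124)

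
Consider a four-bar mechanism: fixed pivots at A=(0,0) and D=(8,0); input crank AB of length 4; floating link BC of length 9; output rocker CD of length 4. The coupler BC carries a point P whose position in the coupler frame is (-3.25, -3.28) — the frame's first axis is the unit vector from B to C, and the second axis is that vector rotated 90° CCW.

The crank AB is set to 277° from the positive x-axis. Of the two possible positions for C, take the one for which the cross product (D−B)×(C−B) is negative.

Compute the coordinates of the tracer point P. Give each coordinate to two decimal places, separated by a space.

A=(0,0), D=(8.00,0)
B = A + 4.00·(cos277°, sin277°) = (0.4875, -3.9702)
|BD| = 8.4971
circle(B,9.00) ∩ circle(D,4.00): a=8.0734, h=3.9775
  candidates: C₊=(5.7669,3.3187) cross=33.797; C₋=(9.4838,-3.7146) cross=-33.797
  mode - wants cross < 0 → take C=(9.4838,-3.7146) (cross=-33.797)
ex = (C−B)/|BC| = (0.9996,0.0284); ey = (-0.0284,0.9996)
P = B + -3.25·ex + -3.28·ey = (-2.6681,-7.3412)

-2.67 -7.34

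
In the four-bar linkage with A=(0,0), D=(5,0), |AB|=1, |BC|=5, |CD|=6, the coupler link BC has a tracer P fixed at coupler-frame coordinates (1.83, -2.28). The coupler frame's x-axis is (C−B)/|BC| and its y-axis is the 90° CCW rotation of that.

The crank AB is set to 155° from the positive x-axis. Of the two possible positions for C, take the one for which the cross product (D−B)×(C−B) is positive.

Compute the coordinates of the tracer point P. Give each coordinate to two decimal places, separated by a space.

1.97 0.96

A=(0,0), D=(5.00,0)
B = A + 1.00·(cos155°, sin155°) = (-0.9063, 0.4226)
|BD| = 5.9214
circle(B,5.00) ∩ circle(D,6.00): a=2.0319, h=4.5685
  candidates: C₊=(1.4464,4.8345) cross=27.052; C₋=(0.7943,-4.2793) cross=-27.052
  mode + wants cross > 0 → take C=(1.4464,4.8345) (cross=27.052)
ex = (C−B)/|BC| = (0.4706,0.8824); ey = (-0.8824,0.4706)
P = B + 1.83·ex + -2.28·ey = (1.9666,0.9645)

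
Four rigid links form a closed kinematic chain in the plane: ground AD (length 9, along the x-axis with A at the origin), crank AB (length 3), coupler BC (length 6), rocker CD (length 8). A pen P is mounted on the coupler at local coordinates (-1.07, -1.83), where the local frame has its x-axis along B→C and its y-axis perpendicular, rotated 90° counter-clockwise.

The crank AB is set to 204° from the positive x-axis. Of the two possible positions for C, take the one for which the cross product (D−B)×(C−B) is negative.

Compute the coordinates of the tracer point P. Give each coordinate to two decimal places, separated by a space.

A=(0,0), D=(9.00,0)
B = A + 3.00·(cos204°, sin204°) = (-2.7406, -1.2202)
|BD| = 11.8039
circle(B,6.00) ∩ circle(D,8.00): a=4.7159, h=3.7095
  candidates: C₊=(1.5665,2.9569) cross=43.787; C₋=(2.3334,-4.4223) cross=-43.787
  mode - wants cross < 0 → take C=(2.3334,-4.4223) (cross=-43.787)
ex = (C−B)/|BC| = (0.8457,-0.5337); ey = (0.5337,0.8457)
P = B + -1.07·ex + -1.83·ey = (-4.6222,-2.1968)

-4.62 -2.20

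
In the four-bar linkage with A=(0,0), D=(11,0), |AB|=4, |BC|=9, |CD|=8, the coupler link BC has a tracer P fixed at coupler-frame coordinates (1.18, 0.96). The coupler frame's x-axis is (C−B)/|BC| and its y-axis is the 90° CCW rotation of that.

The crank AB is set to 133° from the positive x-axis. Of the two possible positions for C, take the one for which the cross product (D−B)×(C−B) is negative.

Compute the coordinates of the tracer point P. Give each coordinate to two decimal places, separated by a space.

A=(0,0), D=(11.00,0)
B = A + 4.00·(cos133°, sin133°) = (-2.7280, 2.9254)
|BD| = 14.0362
circle(B,9.00) ∩ circle(D,8.00): a=7.6237, h=4.7832
  candidates: C₊=(5.7252,6.0147) cross=67.139; C₋=(3.7314,-3.3417) cross=-67.139
  mode - wants cross < 0 → take C=(3.7314,-3.3417) (cross=-67.139)
ex = (C−B)/|BC| = (0.7177,-0.6963); ey = (0.6963,0.7177)
P = B + 1.18·ex + 0.96·ey = (-1.2126,2.7927)

-1.21 2.79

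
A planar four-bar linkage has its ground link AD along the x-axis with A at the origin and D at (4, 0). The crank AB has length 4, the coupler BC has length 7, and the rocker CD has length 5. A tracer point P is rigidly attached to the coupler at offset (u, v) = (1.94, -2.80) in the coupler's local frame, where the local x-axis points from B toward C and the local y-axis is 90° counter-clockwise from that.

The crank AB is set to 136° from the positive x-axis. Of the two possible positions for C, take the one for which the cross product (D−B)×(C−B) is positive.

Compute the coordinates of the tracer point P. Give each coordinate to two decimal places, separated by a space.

-0.15 0.74

A=(0,0), D=(4.00,0)
B = A + 4.00·(cos136°, sin136°) = (-2.8774, 2.7786)
|BD| = 7.4175
circle(B,7.00) ∩ circle(D,5.00): a=5.3265, h=4.5418
  candidates: C₊=(3.7627,4.9944) cross=33.689; C₋=(0.3599,-3.4278) cross=-33.689
  mode + wants cross > 0 → take C=(3.7627,4.9944) (cross=33.689)
ex = (C−B)/|BC| = (0.9486,0.3165); ey = (-0.3165,0.9486)
P = B + 1.94·ex + -2.80·ey = (-0.1508,0.7367)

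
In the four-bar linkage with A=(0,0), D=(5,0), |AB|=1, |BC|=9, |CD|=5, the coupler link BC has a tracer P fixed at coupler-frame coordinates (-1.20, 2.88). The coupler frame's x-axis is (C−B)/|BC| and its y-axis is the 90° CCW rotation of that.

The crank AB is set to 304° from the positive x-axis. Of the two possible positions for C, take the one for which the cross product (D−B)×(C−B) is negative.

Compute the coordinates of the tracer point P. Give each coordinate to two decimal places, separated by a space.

A=(0,0), D=(5.00,0)
B = A + 1.00·(cos304°, sin304°) = (0.5592, -0.8290)
|BD| = 4.5175
circle(B,9.00) ∩ circle(D,5.00): a=8.4568, h=3.0793
  candidates: C₊=(8.3073,3.7499) cross=13.911; C₋=(9.4375,-2.3040) cross=-13.911
  mode - wants cross < 0 → take C=(9.4375,-2.3040) (cross=-13.911)
ex = (C−B)/|BC| = (0.9865,-0.1639); ey = (0.1639,0.9865)
P = B + -1.20·ex + 2.88·ey = (-0.1526,2.2087)

-0.15 2.21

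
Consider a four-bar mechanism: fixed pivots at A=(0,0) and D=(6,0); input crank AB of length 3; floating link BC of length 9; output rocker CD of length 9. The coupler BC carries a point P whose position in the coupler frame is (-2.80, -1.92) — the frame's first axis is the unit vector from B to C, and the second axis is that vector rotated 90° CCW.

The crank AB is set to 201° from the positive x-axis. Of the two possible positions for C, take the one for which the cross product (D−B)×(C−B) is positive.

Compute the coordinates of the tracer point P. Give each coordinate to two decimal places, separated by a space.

A=(0,0), D=(6.00,0)
B = A + 3.00·(cos201°, sin201°) = (-2.8007, -1.0751)
|BD| = 8.8662
circle(B,9.00) ∩ circle(D,9.00): a=4.4331, h=7.8325
  candidates: C₊=(0.6499,7.2371) cross=69.444; C₋=(2.5494,-8.3122) cross=-69.444
  mode + wants cross > 0 → take C=(0.6499,7.2371) (cross=69.444)
ex = (C−B)/|BC| = (0.3834,0.9236); ey = (-0.9236,0.3834)
P = B + -2.80·ex + -1.92·ey = (-2.1010,-4.3973)

-2.10 -4.40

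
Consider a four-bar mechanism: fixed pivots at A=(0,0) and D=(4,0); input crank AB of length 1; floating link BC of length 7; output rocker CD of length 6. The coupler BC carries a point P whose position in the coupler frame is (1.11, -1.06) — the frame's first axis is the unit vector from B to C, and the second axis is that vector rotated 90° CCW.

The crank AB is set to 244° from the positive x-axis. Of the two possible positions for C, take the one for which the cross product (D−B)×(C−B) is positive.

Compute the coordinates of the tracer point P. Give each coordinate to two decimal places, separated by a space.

A=(0,0), D=(4.00,0)
B = A + 1.00·(cos244°, sin244°) = (-0.4384, -0.8988)
|BD| = 4.5285
circle(B,7.00) ∩ circle(D,6.00): a=3.6996, h=5.9425
  candidates: C₊=(2.0082,5.6597) cross=26.910; C₋=(4.3671,-5.9888) cross=-26.910
  mode + wants cross > 0 → take C=(2.0082,5.6597) (cross=26.910)
ex = (C−B)/|BC| = (0.3495,0.9369); ey = (-0.9369,0.3495)
P = B + 1.11·ex + -1.06·ey = (0.9427,-0.2293)

0.94 -0.23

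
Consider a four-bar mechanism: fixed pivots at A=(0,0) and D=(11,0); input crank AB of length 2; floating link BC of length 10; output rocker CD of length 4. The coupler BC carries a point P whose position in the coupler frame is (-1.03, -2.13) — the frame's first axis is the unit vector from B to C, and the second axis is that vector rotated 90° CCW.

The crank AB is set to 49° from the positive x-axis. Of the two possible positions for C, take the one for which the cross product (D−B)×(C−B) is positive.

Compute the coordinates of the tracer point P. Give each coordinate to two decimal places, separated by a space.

0.85 -0.81

A=(0,0), D=(11.00,0)
B = A + 2.00·(cos49°, sin49°) = (1.3121, 1.5094)
|BD| = 9.8048
circle(B,10.00) ∩ circle(D,4.00): a=9.1860, h=3.9519
  candidates: C₊=(10.9970,4.0000) cross=38.747; C₋=(9.7802,-3.8095) cross=-38.747
  mode + wants cross > 0 → take C=(10.9970,4.0000) (cross=38.747)
ex = (C−B)/|BC| = (0.9685,0.2491); ey = (-0.2491,0.9685)
P = B + -1.03·ex + -2.13·ey = (0.8451,-0.8100)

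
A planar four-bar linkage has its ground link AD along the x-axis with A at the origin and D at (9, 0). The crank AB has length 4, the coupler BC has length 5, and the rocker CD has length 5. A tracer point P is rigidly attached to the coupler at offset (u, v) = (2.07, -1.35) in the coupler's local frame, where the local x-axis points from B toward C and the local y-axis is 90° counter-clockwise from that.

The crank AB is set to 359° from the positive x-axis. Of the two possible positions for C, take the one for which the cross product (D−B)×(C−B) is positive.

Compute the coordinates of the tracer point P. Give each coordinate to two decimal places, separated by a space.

6.19 1.08

A=(0,0), D=(9.00,0)
B = A + 4.00·(cos359°, sin359°) = (3.9994, -0.0698)
|BD| = 5.0011
circle(B,5.00) ∩ circle(D,5.00): a=2.5005, h=4.3298
  candidates: C₊=(6.4393,4.2945) cross=21.654; C₋=(6.5601,-4.3643) cross=-21.654
  mode + wants cross > 0 → take C=(6.4393,4.2945) (cross=21.654)
ex = (C−B)/|BC| = (0.4880,0.8729); ey = (-0.8729,0.4880)
P = B + 2.07·ex + -1.35·ey = (6.1879,1.0782)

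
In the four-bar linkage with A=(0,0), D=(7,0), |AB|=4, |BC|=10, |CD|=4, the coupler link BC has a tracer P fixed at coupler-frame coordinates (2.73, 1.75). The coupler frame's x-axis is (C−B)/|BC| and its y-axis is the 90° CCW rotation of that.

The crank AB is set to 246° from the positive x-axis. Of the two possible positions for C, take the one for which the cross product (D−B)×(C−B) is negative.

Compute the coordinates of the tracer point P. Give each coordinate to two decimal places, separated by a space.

1.12 -1.93

A=(0,0), D=(7.00,0)
B = A + 4.00·(cos246°, sin246°) = (-1.6269, -3.6542)
|BD| = 9.3690
circle(B,10.00) ∩ circle(D,4.00): a=9.1674, h=3.9949
  candidates: C₊=(5.2562,3.5999) cross=37.428; C₋=(8.3725,-3.7572) cross=-37.428
  mode - wants cross < 0 → take C=(8.3725,-3.7572) (cross=-37.428)
ex = (C−B)/|BC| = (0.9999,-0.0103); ey = (0.0103,0.9999)
P = B + 2.73·ex + 1.75·ey = (1.1209,-1.9324)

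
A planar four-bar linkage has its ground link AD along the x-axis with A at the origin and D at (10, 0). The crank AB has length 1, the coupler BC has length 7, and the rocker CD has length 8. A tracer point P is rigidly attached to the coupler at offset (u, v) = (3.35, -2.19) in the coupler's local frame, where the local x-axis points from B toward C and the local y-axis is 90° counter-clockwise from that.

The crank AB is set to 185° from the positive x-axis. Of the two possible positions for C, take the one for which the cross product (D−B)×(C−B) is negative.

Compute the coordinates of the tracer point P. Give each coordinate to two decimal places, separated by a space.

A=(0,0), D=(10.00,0)
B = A + 1.00·(cos185°, sin185°) = (-0.9962, -0.0872)
|BD| = 10.9965
circle(B,7.00) ∩ circle(D,8.00): a=4.8162, h=5.0797
  candidates: C₊=(3.7796,5.0306) cross=55.860; C₋=(3.8602,-5.1286) cross=-55.860
  mode - wants cross < 0 → take C=(3.8602,-5.1286) (cross=-55.860)
ex = (C−B)/|BC| = (0.6938,-0.7202); ey = (0.7202,0.6938)
P = B + 3.35·ex + -2.19·ey = (-0.2493,-4.0192)

-0.25 -4.02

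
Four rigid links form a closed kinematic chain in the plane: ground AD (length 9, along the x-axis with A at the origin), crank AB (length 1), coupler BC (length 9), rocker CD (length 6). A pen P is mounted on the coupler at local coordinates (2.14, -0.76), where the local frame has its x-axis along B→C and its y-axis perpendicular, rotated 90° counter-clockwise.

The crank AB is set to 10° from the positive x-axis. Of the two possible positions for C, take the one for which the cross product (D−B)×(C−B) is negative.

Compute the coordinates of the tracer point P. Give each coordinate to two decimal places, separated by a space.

2.07 -1.82

A=(0,0), D=(9.00,0)
B = A + 1.00·(cos10°, sin10°) = (0.9848, 0.1736)
|BD| = 8.0171
circle(B,9.00) ∩ circle(D,6.00): a=6.8150, h=5.8784
  candidates: C₊=(7.9256,5.9030) cross=47.127; C₋=(7.6709,-5.8509) cross=-47.127
  mode - wants cross < 0 → take C=(7.6709,-5.8509) (cross=-47.127)
ex = (C−B)/|BC| = (0.7429,-0.6694); ey = (0.6694,0.7429)
P = B + 2.14·ex + -0.76·ey = (2.0659,-1.8235)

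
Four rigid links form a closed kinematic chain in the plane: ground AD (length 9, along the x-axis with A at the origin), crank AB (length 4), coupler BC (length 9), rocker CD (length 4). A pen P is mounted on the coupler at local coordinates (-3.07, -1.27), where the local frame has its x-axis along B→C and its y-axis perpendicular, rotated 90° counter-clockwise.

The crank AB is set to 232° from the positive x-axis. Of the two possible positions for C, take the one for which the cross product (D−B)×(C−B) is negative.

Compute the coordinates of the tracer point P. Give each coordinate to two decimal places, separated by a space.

A=(0,0), D=(9.00,0)
B = A + 4.00·(cos232°, sin232°) = (-2.4626, -3.1520)
|BD| = 11.8881
circle(B,9.00) ∩ circle(D,4.00): a=8.6779, h=2.3863
  candidates: C₊=(5.2719,1.4497) cross=28.368; C₋=(6.5374,-3.1520) cross=-28.368
  mode - wants cross < 0 → take C=(6.5374,-3.1520) (cross=-28.368)
ex = (C−B)/|BC| = (1.0000,-0.0000); ey = (0.0000,1.0000)
P = B + -3.07·ex + -1.27·ey = (-5.5326,-4.4220)

-5.53 -4.42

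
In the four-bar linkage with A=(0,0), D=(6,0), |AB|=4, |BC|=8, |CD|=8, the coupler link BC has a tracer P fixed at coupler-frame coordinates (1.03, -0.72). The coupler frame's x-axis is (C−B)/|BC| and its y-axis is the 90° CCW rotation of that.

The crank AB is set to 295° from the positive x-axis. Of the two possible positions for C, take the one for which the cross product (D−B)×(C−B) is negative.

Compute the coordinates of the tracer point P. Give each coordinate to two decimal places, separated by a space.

A=(0,0), D=(6.00,0)
B = A + 4.00·(cos295°, sin295°) = (1.6905, -3.6252)
|BD| = 5.6315
circle(B,8.00) ∩ circle(D,8.00): a=2.8158, h=7.4881
  candidates: C₊=(-0.9751,3.9176) cross=42.170; C₋=(8.6656,-7.5429) cross=-42.170
  mode - wants cross < 0 → take C=(8.6656,-7.5429) (cross=-42.170)
ex = (C−B)/|BC| = (0.8719,-0.4897); ey = (0.4897,0.8719)
P = B + 1.03·ex + -0.72·ey = (2.2359,-4.7574)

2.24 -4.76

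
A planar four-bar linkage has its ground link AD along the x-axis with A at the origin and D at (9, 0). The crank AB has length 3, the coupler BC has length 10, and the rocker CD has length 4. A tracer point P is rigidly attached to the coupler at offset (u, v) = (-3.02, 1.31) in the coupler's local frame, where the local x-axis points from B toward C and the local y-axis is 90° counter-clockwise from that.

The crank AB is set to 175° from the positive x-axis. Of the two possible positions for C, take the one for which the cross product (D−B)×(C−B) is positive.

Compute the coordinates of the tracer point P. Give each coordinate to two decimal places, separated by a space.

-6.26 0.63

A=(0,0), D=(9.00,0)
B = A + 3.00·(cos175°, sin175°) = (-2.9886, 0.2615)
|BD| = 11.9914
circle(B,10.00) ∩ circle(D,4.00): a=9.4982, h=3.1279
  candidates: C₊=(6.5756,3.1815) cross=37.508; C₋=(6.4392,-3.0728) cross=-37.508
  mode + wants cross > 0 → take C=(6.5756,3.1815) (cross=37.508)
ex = (C−B)/|BC| = (0.9564,0.2920); ey = (-0.2920,0.9564)
P = B + -3.02·ex + 1.31·ey = (-6.2595,0.6325)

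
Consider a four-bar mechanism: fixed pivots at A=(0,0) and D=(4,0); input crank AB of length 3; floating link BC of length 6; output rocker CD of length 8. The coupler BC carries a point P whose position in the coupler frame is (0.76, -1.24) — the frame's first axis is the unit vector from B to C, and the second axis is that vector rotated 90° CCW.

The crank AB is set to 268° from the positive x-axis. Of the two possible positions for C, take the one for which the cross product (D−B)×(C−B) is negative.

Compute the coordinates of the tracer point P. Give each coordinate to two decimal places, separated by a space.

A=(0,0), D=(4.00,0)
B = A + 3.00·(cos268°, sin268°) = (-0.1047, -2.9982)
|BD| = 5.0831
circle(B,6.00) ∩ circle(D,8.00): a=-0.2127, h=5.9962
  candidates: C₊=(-3.8133,1.7185) cross=30.479; C₋=(3.2603,-7.9657) cross=-30.479
  mode - wants cross < 0 → take C=(3.2603,-7.9657) (cross=-30.479)
ex = (C−B)/|BC| = (0.5608,-0.8279); ey = (0.8279,0.5608)
P = B + 0.76·ex + -1.24·ey = (-0.7051,-4.3228)

-0.71 -4.32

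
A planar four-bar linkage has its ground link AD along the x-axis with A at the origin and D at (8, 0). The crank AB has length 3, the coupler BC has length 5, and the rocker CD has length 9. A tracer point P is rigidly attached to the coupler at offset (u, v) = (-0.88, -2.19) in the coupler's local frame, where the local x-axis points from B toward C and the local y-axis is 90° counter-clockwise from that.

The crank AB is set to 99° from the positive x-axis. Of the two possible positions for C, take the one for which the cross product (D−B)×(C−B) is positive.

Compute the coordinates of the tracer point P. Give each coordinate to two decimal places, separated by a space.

0.82 0.98

A=(0,0), D=(8.00,0)
B = A + 3.00·(cos99°, sin99°) = (-0.4693, 2.9631)
|BD| = 8.9727
circle(B,5.00) ∩ circle(D,9.00): a=1.3657, h=4.8099
  candidates: C₊=(2.4082,7.0521) cross=43.157; C₋=(-0.7685,-2.0280) cross=-43.157
  mode + wants cross > 0 → take C=(2.4082,7.0521) (cross=43.157)
ex = (C−B)/|BC| = (0.5755,0.8178); ey = (-0.8178,0.5755)
P = B + -0.88·ex + -2.19·ey = (0.8152,0.9831)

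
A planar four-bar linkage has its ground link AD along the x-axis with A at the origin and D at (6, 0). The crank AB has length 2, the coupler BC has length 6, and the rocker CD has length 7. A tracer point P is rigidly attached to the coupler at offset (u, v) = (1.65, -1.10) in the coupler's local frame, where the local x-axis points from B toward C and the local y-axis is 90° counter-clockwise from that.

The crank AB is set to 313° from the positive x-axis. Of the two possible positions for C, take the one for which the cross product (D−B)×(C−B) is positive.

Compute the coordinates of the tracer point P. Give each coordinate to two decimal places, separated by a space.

2.25 0.31

A=(0,0), D=(6.00,0)
B = A + 2.00·(cos313°, sin313°) = (1.3640, -1.4627)
|BD| = 4.8613
circle(B,6.00) ∩ circle(D,7.00): a=1.0935, h=5.8995
  candidates: C₊=(0.6318,4.4924) cross=28.679; C₋=(4.1820,-6.7598) cross=-28.679
  mode + wants cross > 0 → take C=(0.6318,4.4924) (cross=28.679)
ex = (C−B)/|BC| = (-0.1220,0.9925); ey = (-0.9925,-0.1220)
P = B + 1.65·ex + -1.10·ey = (2.2544,0.3092)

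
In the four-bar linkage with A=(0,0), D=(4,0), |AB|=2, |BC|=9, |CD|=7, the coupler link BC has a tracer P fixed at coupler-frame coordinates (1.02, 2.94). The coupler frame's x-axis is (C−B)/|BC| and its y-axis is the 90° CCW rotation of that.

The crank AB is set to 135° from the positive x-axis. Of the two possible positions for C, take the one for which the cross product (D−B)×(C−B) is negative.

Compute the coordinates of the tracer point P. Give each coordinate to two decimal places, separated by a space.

A=(0,0), D=(4.00,0)
B = A + 2.00·(cos135°, sin135°) = (-1.4142, 1.4142)
|BD| = 5.5959
circle(B,9.00) ∩ circle(D,7.00): a=5.6572, h=6.9997
  candidates: C₊=(5.8283,6.7570) cross=39.170; C₋=(2.2903,-6.7880) cross=-39.170
  mode - wants cross < 0 → take C=(2.2903,-6.7880) (cross=-39.170)
ex = (C−B)/|BC| = (0.4116,-0.9114); ey = (0.9114,0.4116)
P = B + 1.02·ex + 2.94·ey = (1.6850,1.6948)

1.69 1.69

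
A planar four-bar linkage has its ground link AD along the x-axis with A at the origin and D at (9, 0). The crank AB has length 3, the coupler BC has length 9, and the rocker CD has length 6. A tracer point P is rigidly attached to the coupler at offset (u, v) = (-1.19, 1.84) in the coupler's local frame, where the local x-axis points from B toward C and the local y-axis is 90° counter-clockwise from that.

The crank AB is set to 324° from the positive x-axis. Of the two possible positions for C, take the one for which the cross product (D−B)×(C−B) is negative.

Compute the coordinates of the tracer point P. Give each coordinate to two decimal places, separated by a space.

2.19 0.42

A=(0,0), D=(9.00,0)
B = A + 3.00·(cos324°, sin324°) = (2.4271, -1.7634)
|BD| = 6.8054
circle(B,9.00) ∩ circle(D,6.00): a=6.7089, h=5.9992
  candidates: C₊=(7.3523,5.7693) cross=40.827; C₋=(10.4613,-5.8193) cross=-40.827
  mode - wants cross < 0 → take C=(10.4613,-5.8193) (cross=-40.827)
ex = (C−B)/|BC| = (0.8927,-0.4507); ey = (0.4507,0.8927)
P = B + -1.19·ex + 1.84·ey = (2.1940,0.4155)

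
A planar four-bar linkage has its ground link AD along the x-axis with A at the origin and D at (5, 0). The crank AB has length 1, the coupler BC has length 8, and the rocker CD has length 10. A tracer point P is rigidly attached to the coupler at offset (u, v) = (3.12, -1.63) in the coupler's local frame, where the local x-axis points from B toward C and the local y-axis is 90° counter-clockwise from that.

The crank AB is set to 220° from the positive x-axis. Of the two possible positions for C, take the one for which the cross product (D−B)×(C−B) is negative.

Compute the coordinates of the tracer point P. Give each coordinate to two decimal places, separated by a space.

-2.12 -3.89

A=(0,0), D=(5.00,0)
B = A + 1.00·(cos220°, sin220°) = (-0.7660, -0.6428)
|BD| = 5.8018
circle(B,8.00) ∩ circle(D,10.00): a=-0.2016, h=7.9975
  candidates: C₊=(-1.8525,7.2831) cross=46.399; C₋=(-0.0804,-8.6133) cross=-46.399
  mode - wants cross < 0 → take C=(-0.0804,-8.6133) (cross=-46.399)
ex = (C−B)/|BC| = (0.0857,-0.9963); ey = (0.9963,0.0857)
P = B + 3.12·ex + -1.63·ey = (-2.1226,-3.8910)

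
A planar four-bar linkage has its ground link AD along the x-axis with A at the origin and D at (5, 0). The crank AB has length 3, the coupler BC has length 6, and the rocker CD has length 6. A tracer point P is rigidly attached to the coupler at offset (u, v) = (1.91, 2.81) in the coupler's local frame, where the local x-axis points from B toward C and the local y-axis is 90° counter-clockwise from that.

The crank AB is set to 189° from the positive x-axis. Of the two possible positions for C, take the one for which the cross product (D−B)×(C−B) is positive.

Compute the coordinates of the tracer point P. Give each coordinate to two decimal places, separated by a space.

-3.99 2.77

A=(0,0), D=(5.00,0)
B = A + 3.00·(cos189°, sin189°) = (-2.9631, -0.4693)
|BD| = 7.9769
circle(B,6.00) ∩ circle(D,6.00): a=3.9884, h=4.4824
  candidates: C₊=(0.7548,4.2400) cross=35.756; C₋=(1.2822,-4.7093) cross=-35.756
  mode + wants cross > 0 → take C=(0.7548,4.2400) (cross=35.756)
ex = (C−B)/|BC| = (0.6196,0.7849); ey = (-0.7849,0.6196)
P = B + 1.91·ex + 2.81·ey = (-3.9851,2.7710)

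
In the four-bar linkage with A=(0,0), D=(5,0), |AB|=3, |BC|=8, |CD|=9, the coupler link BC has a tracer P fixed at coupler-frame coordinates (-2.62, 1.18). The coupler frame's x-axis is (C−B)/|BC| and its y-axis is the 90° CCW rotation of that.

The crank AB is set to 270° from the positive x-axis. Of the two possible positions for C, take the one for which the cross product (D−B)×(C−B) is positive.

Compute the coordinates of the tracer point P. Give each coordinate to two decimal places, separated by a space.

-0.19 -5.87

A=(0,0), D=(5.00,0)
B = A + 3.00·(cos270°, sin270°) = (-0.0000, -3.0000)
|BD| = 5.8310
circle(B,8.00) ∩ circle(D,9.00): a=1.4577, h=7.8661
  candidates: C₊=(-2.7971,4.4951) cross=45.867; C₋=(5.2971,-8.9951) cross=-45.867
  mode + wants cross > 0 → take C=(-2.7971,4.4951) (cross=45.867)
ex = (C−B)/|BC| = (-0.3496,0.9369); ey = (-0.9369,-0.3496)
P = B + -2.62·ex + 1.18·ey = (-0.1895,-5.8672)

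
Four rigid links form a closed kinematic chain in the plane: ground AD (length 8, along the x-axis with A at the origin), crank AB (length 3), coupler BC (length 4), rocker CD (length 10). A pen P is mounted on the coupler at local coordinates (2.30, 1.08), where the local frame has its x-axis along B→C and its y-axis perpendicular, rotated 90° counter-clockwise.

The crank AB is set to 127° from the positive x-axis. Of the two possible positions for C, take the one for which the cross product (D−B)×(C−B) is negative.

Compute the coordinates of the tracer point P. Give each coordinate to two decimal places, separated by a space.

-0.76 0.08

A=(0,0), D=(8.00,0)
B = A + 3.00·(cos127°, sin127°) = (-1.8054, 2.3959)
|BD| = 10.0939
circle(B,4.00) ∩ circle(D,10.00): a=0.8860, h=3.9006
  candidates: C₊=(-0.0189,5.9748) cross=39.373; C₋=(-1.8706,-1.6036) cross=-39.373
  mode - wants cross < 0 → take C=(-1.8706,-1.6036) (cross=-39.373)
ex = (C−B)/|BC| = (-0.0163,-0.9999); ey = (0.9999,-0.0163)
P = B + 2.30·ex + 1.08·ey = (-0.7630,0.0786)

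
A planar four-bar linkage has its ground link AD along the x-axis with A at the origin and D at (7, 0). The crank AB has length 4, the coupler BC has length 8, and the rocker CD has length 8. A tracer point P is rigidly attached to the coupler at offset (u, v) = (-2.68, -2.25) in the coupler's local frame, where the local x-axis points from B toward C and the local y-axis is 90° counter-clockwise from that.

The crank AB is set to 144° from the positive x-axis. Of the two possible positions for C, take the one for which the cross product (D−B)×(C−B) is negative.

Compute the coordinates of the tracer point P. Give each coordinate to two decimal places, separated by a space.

-6.48 3.66

A=(0,0), D=(7.00,0)
B = A + 4.00·(cos144°, sin144°) = (-3.2361, 2.3511)
|BD| = 10.5026
circle(B,8.00) ∩ circle(D,8.00): a=5.2513, h=6.0352
  candidates: C₊=(3.2330,7.0576) cross=63.385; C₋=(0.5309,-4.7065) cross=-63.385
  mode - wants cross < 0 → take C=(0.5309,-4.7065) (cross=-63.385)
ex = (C−B)/|BC| = (0.4709,-0.8822); ey = (0.8822,0.4709)
P = B + -2.68·ex + -2.25·ey = (-6.4830,3.6560)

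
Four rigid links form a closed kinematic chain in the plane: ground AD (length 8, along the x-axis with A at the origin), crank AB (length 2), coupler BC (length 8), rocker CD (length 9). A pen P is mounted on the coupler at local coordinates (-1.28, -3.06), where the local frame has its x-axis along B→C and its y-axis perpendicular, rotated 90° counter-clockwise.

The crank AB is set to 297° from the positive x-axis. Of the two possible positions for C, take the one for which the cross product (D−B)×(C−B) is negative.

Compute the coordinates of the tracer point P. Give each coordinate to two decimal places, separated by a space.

A=(0,0), D=(8.00,0)
B = A + 2.00·(cos297°, sin297°) = (0.9080, -1.7820)
|BD| = 7.3125
circle(B,8.00) ∩ circle(D,9.00): a=2.4938, h=7.6014
  candidates: C₊=(1.4742,6.1979) cross=55.585; C₋=(5.1791,-8.5465) cross=-55.585
  mode - wants cross < 0 → take C=(5.1791,-8.5465) (cross=-55.585)
ex = (C−B)/|BC| = (0.5339,-0.8456); ey = (0.8456,0.5339)
P = B + -1.28·ex + -3.06·ey = (-2.3628,-2.3334)

-2.36 -2.33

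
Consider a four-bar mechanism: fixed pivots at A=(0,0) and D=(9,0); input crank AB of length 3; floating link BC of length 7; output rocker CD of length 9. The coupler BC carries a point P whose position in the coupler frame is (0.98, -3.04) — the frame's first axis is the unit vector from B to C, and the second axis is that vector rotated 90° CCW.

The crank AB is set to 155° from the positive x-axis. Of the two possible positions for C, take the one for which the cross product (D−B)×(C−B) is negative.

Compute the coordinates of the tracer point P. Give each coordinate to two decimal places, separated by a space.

-4.68 -1.25

A=(0,0), D=(9.00,0)
B = A + 3.00·(cos155°, sin155°) = (-2.7189, 1.2679)
|BD| = 11.7873
circle(B,7.00) ∩ circle(D,9.00): a=4.5363, h=5.3313
  candidates: C₊=(2.3645,6.0803) cross=62.841; C₋=(1.2176,-4.5204) cross=-62.841
  mode - wants cross < 0 → take C=(1.2176,-4.5204) (cross=-62.841)
ex = (C−B)/|BC| = (0.5624,-0.8269); ey = (0.8269,0.5624)
P = B + 0.98·ex + -3.04·ey = (-4.6816,-1.2521)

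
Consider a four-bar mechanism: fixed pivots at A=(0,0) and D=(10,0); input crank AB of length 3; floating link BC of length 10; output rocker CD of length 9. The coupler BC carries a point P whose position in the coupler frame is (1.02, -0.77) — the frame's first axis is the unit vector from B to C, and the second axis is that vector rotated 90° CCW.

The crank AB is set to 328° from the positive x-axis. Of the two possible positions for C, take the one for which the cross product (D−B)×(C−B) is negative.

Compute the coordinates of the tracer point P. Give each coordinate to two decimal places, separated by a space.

A=(0,0), D=(10.00,0)
B = A + 3.00·(cos328°, sin328°) = (2.5441, -1.5898)
|BD| = 7.6235
circle(B,10.00) ∩ circle(D,9.00): a=5.0579, h=8.6266
  candidates: C₊=(5.6919,7.9019) cross=65.764; C₋=(9.2898,-8.9719) cross=-65.764
  mode - wants cross < 0 → take C=(9.2898,-8.9719) (cross=-65.764)
ex = (C−B)/|BC| = (0.6746,-0.7382); ey = (0.7382,0.6746)
P = B + 1.02·ex + -0.77·ey = (2.6638,-2.8622)

2.66 -2.86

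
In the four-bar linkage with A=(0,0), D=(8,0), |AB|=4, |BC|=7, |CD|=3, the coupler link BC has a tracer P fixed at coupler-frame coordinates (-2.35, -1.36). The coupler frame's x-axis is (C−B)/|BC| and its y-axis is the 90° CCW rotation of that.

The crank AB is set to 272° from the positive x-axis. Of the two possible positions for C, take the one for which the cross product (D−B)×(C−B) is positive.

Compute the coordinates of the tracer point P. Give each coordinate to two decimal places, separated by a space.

A=(0,0), D=(8.00,0)
B = A + 4.00·(cos272°, sin272°) = (0.1396, -3.9976)
|BD| = 8.8185
circle(B,7.00) ∩ circle(D,3.00): a=6.6772, h=2.1011
  candidates: C₊=(5.1389,0.9022) cross=18.529; C₋=(7.0438,-2.8435) cross=-18.529
  mode + wants cross > 0 → take C=(5.1389,0.9022) (cross=18.529)
ex = (C−B)/|BC| = (0.7142,0.7000); ey = (-0.7000,0.7142)
P = B + -2.35·ex + -1.36·ey = (-0.5868,-6.6138)

-0.59 -6.61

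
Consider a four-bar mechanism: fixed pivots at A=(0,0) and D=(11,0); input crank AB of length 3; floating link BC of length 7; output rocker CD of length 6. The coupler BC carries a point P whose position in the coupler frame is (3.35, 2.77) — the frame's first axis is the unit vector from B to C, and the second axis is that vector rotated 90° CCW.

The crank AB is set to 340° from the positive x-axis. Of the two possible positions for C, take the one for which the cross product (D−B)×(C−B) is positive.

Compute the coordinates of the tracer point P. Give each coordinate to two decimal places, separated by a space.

A=(0,0), D=(11.00,0)
B = A + 3.00·(cos340°, sin340°) = (2.8191, -1.0261)
|BD| = 8.2450
circle(B,7.00) ∩ circle(D,6.00): a=4.9109, h=4.9883
  candidates: C₊=(7.0710,4.5346) cross=41.129; C₋=(8.3125,-5.3645) cross=-41.129
  mode + wants cross > 0 → take C=(7.0710,4.5346) (cross=41.129)
ex = (C−B)/|BC| = (0.6074,0.7944); ey = (-0.7944,0.6074)
P = B + 3.35·ex + 2.77·ey = (2.6535,3.3177)

2.65 3.32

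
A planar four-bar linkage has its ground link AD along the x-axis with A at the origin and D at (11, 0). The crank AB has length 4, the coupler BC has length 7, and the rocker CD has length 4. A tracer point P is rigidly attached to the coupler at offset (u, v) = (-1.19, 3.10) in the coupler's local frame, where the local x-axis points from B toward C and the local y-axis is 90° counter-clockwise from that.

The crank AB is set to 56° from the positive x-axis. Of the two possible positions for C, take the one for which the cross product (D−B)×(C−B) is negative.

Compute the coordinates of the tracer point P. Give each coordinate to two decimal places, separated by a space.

3.52 6.38

A=(0,0), D=(11.00,0)
B = A + 4.00·(cos56°, sin56°) = (2.2368, 3.3162)
|BD| = 9.3697
circle(B,7.00) ∩ circle(D,4.00): a=6.4458, h=2.7297
  candidates: C₊=(9.2315,3.5878) cross=25.576; C₋=(7.2993,-1.5182) cross=-25.576
  mode - wants cross < 0 → take C=(7.2993,-1.5182) (cross=-25.576)
ex = (C−B)/|BC| = (0.7232,-0.6906); ey = (0.6906,0.7232)
P = B + -1.19·ex + 3.10·ey = (3.5171,6.3800)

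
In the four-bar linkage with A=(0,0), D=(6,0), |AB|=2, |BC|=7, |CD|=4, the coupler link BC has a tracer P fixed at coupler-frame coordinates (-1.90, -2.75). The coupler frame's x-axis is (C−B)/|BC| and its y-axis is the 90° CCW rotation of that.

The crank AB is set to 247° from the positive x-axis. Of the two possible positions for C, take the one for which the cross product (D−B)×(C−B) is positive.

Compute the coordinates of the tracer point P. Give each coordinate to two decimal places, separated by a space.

0.01 -5.09

A=(0,0), D=(6.00,0)
B = A + 2.00·(cos247°, sin247°) = (-0.7815, -1.8410)
|BD| = 7.0269
circle(B,7.00) ∩ circle(D,4.00): a=5.8616, h=3.8265
  candidates: C₊=(3.8728,3.3875) cross=26.888; C₋=(5.8779,-3.9981) cross=-26.888
  mode + wants cross > 0 → take C=(3.8728,3.3875) (cross=26.888)
ex = (C−B)/|BC| = (0.6649,0.7469); ey = (-0.7469,0.6649)
P = B + -1.90·ex + -2.75·ey = (0.0093,-5.0887)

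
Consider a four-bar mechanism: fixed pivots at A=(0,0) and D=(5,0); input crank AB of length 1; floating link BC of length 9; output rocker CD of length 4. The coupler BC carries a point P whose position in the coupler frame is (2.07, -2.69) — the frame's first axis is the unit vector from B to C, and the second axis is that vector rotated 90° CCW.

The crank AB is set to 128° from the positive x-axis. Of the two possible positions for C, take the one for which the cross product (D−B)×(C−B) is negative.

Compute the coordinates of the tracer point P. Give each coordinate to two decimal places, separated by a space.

A=(0,0), D=(5.00,0)
B = A + 1.00·(cos128°, sin128°) = (-0.6157, 0.7880)
|BD| = 5.6707
circle(B,9.00) ∩ circle(D,4.00): a=8.5666, h=2.7593
  candidates: C₊=(8.2512,2.3301) cross=15.647; C₋=(7.4844,-3.1350) cross=-15.647
  mode - wants cross < 0 → take C=(7.4844,-3.1350) (cross=-15.647)
ex = (C−B)/|BC| = (0.9000,-0.4359); ey = (0.4359,0.9000)
P = B + 2.07·ex + -2.69·ey = (0.0748,-2.5353)

0.07 -2.54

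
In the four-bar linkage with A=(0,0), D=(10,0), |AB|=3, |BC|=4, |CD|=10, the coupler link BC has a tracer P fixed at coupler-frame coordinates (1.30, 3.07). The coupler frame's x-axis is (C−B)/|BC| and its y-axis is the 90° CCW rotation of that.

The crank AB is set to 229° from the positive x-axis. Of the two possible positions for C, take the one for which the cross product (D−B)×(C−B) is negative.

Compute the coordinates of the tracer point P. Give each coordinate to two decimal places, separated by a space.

A=(0,0), D=(10.00,0)
B = A + 3.00·(cos229°, sin229°) = (-1.9682, -2.2641)
|BD| = 12.1805
circle(B,4.00) ∩ circle(D,10.00): a=2.6421, h=3.0032
  candidates: C₊=(0.0696,1.1779) cross=36.581; C₋=(1.1861,-4.7239) cross=-36.581
  mode - wants cross < 0 → take C=(1.1861,-4.7239) (cross=-36.581)
ex = (C−B)/|BC| = (0.7886,-0.6149); ey = (0.6149,0.7886)
P = B + 1.30·ex + 3.07·ey = (0.9448,-0.6426)

0.94 -0.64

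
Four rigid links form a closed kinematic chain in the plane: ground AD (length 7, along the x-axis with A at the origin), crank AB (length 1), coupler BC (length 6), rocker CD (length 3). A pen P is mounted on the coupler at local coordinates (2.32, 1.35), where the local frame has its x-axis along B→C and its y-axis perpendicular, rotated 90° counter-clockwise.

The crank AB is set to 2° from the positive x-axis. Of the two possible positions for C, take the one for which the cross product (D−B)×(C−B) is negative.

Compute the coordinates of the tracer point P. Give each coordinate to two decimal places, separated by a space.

A=(0,0), D=(7.00,0)
B = A + 1.00·(cos2°, sin2°) = (0.9994, 0.0349)
|BD| = 6.0007
circle(B,6.00) ∩ circle(D,3.00): a=5.2501, h=2.9046
  candidates: C₊=(6.2663,2.9089) cross=17.430; C₋=(6.2325,-2.9002) cross=-17.430
  mode - wants cross < 0 → take C=(6.2325,-2.9002) (cross=-17.430)
ex = (C−B)/|BC| = (0.8722,-0.4892); ey = (0.4892,0.8722)
P = B + 2.32·ex + 1.35·ey = (3.6832,0.0775)

3.68 0.08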